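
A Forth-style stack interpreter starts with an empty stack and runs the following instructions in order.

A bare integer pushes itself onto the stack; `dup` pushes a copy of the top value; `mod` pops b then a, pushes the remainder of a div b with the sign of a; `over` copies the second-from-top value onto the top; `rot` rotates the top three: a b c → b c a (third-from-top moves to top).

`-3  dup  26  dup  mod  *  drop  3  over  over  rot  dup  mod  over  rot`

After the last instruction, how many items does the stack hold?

5

-3    [-3]
dup   [-3, -3]
26    [-3, -3, 26]
dup   [-3, -3, 26, 26]
mod   [-3, -3, 0]
*     [-3, 0]
drop  [-3]
3     [-3, 3]
over  [-3, 3, -3]
over  [-3, 3, -3, 3]
rot   [-3, -3, 3, 3]
dup   [-3, -3, 3, 3, 3]
mod   [-3, -3, 3, 0]
over  [-3, -3, 3, 0, 3]
rot   [-3, -3, 0, 3, 3]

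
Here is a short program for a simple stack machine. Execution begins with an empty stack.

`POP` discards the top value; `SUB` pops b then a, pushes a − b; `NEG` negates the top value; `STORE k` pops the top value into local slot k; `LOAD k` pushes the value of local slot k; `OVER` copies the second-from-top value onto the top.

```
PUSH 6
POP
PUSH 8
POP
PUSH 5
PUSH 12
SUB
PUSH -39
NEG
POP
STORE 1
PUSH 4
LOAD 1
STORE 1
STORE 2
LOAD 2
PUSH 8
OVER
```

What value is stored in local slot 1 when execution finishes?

PUSH 6   : 6
POP      : (empty)
PUSH 8   : 8
POP      : (empty)
PUSH 5   : 5
PUSH 12  : 5 12
SUB      : -7
PUSH -39 : -7 -39
NEG      : -7 39
POP      : -7
STORE 1  : (empty)
PUSH 4   : 4
LOAD 1   : 4 -7
STORE 1  : 4
STORE 2  : (empty)
LOAD 2   : 4
PUSH 8   : 4 8
OVER     : 4 8 4

-7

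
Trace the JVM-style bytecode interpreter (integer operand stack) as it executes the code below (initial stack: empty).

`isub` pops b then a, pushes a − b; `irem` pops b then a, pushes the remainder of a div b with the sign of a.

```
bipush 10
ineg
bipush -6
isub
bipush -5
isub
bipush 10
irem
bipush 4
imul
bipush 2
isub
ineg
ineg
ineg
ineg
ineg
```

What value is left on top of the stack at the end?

bipush 10 → 10
ineg      → -10
bipush -6 → -10 -6
isub      → -4
bipush -5 → -4 -5
isub      → 1
bipush 10 → 1 10
irem      → 1
bipush 4  → 1 4
imul      → 4
bipush 2  → 4 2
isub      → 2
ineg      → -2
ineg      → 2
ineg      → -2
ineg      → 2
ineg      → -2

-2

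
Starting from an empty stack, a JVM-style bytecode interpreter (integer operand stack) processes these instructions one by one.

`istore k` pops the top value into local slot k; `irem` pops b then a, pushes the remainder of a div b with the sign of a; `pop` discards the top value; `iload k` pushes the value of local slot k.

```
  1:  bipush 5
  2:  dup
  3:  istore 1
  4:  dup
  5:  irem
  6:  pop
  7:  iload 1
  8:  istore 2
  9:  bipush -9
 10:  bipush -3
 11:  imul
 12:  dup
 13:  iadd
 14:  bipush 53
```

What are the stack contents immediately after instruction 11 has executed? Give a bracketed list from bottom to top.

[27]

bipush 5   5
dup        5 5
istore 1   5
dup        5 5
irem       0
pop        (empty)
iload 1    5
istore 2   (empty)
bipush -9  -9
bipush -3  -9 -3
imul       27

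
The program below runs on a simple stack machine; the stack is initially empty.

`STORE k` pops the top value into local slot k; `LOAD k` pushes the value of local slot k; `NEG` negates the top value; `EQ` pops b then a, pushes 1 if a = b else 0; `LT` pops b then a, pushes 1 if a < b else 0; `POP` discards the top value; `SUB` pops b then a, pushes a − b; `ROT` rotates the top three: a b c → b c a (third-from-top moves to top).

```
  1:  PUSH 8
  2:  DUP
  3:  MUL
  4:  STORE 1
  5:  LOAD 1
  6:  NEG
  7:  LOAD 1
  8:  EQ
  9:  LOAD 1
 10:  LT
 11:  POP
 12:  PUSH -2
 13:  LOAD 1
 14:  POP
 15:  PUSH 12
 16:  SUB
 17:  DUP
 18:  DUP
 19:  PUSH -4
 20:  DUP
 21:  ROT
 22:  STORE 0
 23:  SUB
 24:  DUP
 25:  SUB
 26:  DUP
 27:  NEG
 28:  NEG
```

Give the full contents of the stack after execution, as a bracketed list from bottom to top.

PUSH 8  : [8]
DUP     : [8, 8]
MUL     : [64]
STORE 1 : []
LOAD 1  : [64]
NEG     : [-64]
LOAD 1  : [-64, 64]
EQ      : [0]
LOAD 1  : [0, 64]
LT      : [1]
POP     : []
PUSH -2 : [-2]
LOAD 1  : [-2, 64]
POP     : [-2]
PUSH 12 : [-2, 12]
SUB     : [-14]
DUP     : [-14, -14]
DUP     : [-14, -14, -14]
PUSH -4 : [-14, -14, -14, -4]
DUP     : [-14, -14, -14, -4, -4]
ROT     : [-14, -14, -4, -4, -14]
STORE 0 : [-14, -14, -4, -4]
SUB     : [-14, -14, 0]
DUP     : [-14, -14, 0, 0]
SUB     : [-14, -14, 0]
DUP     : [-14, -14, 0, 0]
NEG     : [-14, -14, 0, 0]
NEG     : [-14, -14, 0, 0]

[-14, -14, 0, 0]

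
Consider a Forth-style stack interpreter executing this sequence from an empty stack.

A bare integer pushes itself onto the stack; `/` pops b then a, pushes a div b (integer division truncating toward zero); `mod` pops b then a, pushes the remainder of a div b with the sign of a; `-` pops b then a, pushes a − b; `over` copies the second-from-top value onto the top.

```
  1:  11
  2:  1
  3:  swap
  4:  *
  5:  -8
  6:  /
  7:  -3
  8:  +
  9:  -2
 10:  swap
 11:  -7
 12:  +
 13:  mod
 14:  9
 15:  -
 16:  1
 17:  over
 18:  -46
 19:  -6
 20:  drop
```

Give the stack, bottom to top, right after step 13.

[-2]

11   : [11]
1    : [11, 1]
swap : [1, 11]
*    : [11]
-8   : [11, -8]
/    : [-1]
-3   : [-1, -3]
+    : [-4]
-2   : [-4, -2]
swap : [-2, -4]
-7   : [-2, -4, -7]
+    : [-2, -11]
mod  : [-2]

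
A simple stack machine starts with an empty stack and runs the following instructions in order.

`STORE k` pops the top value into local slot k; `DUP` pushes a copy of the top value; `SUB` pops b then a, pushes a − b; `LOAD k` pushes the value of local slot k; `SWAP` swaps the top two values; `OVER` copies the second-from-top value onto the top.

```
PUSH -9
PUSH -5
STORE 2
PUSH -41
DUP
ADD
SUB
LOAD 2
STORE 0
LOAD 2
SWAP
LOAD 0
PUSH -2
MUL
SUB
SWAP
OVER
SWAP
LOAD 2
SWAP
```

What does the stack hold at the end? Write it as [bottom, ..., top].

PUSH -9   [-9]
PUSH -5   [-9, -5]
STORE 2   [-9]
PUSH -41  [-9, -41]
DUP       [-9, -41, -41]
ADD       [-9, -82]
SUB       [73]
LOAD 2    [73, -5]
STORE 0   [73]
LOAD 2    [73, -5]
SWAP      [-5, 73]
LOAD 0    [-5, 73, -5]
PUSH -2   [-5, 73, -5, -2]
MUL       [-5, 73, 10]
SUB       [-5, 63]
SWAP      [63, -5]
OVER      [63, -5, 63]
SWAP      [63, 63, -5]
LOAD 2    [63, 63, -5, -5]
SWAP      [63, 63, -5, -5]

[63, 63, -5, -5]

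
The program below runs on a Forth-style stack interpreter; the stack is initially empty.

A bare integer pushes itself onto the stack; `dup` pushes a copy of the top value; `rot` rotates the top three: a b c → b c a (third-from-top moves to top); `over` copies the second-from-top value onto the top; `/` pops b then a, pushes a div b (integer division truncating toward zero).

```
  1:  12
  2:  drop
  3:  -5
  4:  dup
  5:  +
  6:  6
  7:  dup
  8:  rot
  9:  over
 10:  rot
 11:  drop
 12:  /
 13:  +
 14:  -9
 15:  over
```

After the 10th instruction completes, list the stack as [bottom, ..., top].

12   : [12]
drop : []
-5   : [-5]
dup  : [-5, -5]
+    : [-10]
6    : [-10, 6]
dup  : [-10, 6, 6]
rot  : [6, 6, -10]
over : [6, 6, -10, 6]
rot  : [6, -10, 6, 6]

[6, -10, 6, 6]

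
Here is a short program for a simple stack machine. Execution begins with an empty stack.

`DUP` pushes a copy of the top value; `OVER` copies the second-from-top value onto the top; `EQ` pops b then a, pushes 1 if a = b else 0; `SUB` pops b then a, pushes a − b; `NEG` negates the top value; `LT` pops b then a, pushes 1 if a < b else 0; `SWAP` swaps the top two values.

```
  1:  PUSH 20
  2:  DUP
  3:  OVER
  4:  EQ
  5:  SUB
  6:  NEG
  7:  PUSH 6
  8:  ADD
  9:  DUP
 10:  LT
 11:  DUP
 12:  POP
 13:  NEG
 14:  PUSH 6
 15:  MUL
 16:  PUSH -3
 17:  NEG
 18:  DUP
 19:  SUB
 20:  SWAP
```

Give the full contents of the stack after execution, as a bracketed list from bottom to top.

PUSH 20 → 20
DUP     → 20 20
OVER    → 20 20 20
EQ      → 20 1
SUB     → 19
NEG     → -19
PUSH 6  → -19 6
ADD     → -13
DUP     → -13 -13
LT      → 0
DUP     → 0 0
POP     → 0
NEG     → 0
PUSH 6  → 0 6
MUL     → 0
PUSH -3 → 0 -3
NEG     → 0 3
DUP     → 0 3 3
SUB     → 0 0
SWAP    → 0 0

[0, 0]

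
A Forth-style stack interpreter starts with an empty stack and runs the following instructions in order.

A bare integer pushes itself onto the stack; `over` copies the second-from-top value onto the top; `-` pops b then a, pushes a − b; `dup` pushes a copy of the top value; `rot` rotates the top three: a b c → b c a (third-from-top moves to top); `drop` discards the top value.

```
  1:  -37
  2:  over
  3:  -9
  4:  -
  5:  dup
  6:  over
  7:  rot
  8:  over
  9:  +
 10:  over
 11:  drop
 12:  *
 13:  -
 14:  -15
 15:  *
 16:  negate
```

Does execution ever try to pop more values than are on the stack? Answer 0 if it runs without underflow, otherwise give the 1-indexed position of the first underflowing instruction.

-37 : -37
over  — needs 2 operands, stack has 1 → underflow

2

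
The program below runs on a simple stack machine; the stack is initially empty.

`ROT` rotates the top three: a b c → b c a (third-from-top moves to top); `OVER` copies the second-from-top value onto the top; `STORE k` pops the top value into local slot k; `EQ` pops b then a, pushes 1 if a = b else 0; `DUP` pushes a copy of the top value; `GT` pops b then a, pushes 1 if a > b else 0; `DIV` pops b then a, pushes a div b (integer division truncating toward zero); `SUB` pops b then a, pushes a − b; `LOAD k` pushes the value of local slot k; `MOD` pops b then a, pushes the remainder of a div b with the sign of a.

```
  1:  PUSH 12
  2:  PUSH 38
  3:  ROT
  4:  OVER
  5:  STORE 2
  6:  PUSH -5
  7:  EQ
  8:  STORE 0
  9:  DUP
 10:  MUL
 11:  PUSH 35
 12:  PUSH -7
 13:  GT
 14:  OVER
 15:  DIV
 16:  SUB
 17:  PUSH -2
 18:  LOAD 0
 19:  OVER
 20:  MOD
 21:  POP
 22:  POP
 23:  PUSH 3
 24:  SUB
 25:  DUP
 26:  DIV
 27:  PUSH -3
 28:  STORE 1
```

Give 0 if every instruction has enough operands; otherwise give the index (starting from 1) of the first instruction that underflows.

3

PUSH 12 : 12
PUSH 38 : 12 38
ROT  — needs 3 operands, stack has 2 → underflow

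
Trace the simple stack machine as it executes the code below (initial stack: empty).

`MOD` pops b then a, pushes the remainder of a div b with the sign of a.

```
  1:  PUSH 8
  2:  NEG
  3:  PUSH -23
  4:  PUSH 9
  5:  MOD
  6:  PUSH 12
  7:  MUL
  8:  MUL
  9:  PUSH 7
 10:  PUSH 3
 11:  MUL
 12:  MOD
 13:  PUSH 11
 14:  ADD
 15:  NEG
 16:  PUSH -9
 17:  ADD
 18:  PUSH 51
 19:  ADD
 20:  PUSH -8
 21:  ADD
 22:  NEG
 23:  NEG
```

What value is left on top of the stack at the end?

5

PUSH 8   → 8
NEG      → -8
PUSH -23 → -8 -23
PUSH 9   → -8 -23 9
MOD      → -8 -5
PUSH 12  → -8 -5 12
MUL      → -8 -60
MUL      → 480
PUSH 7   → 480 7
PUSH 3   → 480 7 3
MUL      → 480 21
MOD      → 18
PUSH 11  → 18 11
ADD      → 29
NEG      → -29
PUSH -9  → -29 -9
ADD      → -38
PUSH 51  → -38 51
ADD      → 13
PUSH -8  → 13 -8
ADD      → 5
NEG      → -5
NEG      → 5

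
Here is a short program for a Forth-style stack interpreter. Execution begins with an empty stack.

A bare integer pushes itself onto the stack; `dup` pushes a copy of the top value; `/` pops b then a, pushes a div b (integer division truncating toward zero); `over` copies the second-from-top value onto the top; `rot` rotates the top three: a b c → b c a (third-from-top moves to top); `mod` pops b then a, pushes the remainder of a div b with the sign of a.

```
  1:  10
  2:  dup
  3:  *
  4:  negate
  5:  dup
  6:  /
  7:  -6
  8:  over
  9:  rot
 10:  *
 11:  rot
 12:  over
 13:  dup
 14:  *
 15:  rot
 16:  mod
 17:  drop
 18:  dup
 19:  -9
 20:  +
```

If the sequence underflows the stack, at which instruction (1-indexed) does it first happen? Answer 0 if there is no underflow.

11

10     -> [10]
dup    -> [10, 10]
*      -> [100]
negate -> [-100]
dup    -> [-100, -100]
/      -> [1]
-6     -> [1, -6]
over   -> [1, -6, 1]
rot    -> [-6, 1, 1]
*      -> [-6, 1]
rot  — needs 3 operands, stack has 2 → underflow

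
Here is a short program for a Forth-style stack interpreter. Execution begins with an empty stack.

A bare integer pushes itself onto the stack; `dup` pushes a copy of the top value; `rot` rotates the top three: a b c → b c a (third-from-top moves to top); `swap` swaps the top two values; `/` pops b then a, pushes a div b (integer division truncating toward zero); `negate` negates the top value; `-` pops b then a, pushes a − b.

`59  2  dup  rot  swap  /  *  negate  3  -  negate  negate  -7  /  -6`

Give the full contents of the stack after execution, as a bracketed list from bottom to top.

[8, -6]

59     -> [59]
2      -> [59, 2]
dup    -> [59, 2, 2]
rot    -> [2, 2, 59]
swap   -> [2, 59, 2]
/      -> [2, 29]
*      -> [58]
negate -> [-58]
3      -> [-58, 3]
-      -> [-61]
negate -> [61]
negate -> [-61]
-7     -> [-61, -7]
/      -> [8]
-6     -> [8, -6]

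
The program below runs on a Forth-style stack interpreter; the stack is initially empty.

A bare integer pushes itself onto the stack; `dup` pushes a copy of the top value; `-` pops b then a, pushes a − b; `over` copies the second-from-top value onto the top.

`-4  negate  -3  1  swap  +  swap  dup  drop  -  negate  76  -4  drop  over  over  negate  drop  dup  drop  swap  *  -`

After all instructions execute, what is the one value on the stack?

-450

-4     : [-4]
negate : [4]
-3     : [4, -3]
1      : [4, -3, 1]
swap   : [4, 1, -3]
+      : [4, -2]
swap   : [-2, 4]
dup    : [-2, 4, 4]
drop   : [-2, 4]
-      : [-6]
negate : [6]
76     : [6, 76]
-4     : [6, 76, -4]
drop   : [6, 76]
over   : [6, 76, 6]
over   : [6, 76, 6, 76]
negate : [6, 76, 6, -76]
drop   : [6, 76, 6]
dup    : [6, 76, 6, 6]
drop   : [6, 76, 6]
swap   : [6, 6, 76]
*      : [6, 456]
-      : [-450]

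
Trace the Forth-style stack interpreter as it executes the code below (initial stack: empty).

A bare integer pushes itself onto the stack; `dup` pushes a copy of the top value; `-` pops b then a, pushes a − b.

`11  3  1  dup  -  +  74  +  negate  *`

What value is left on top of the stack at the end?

-847

11     -> [11]
3      -> [11, 3]
1      -> [11, 3, 1]
dup    -> [11, 3, 1, 1]
-      -> [11, 3, 0]
+      -> [11, 3]
74     -> [11, 3, 74]
+      -> [11, 77]
negate -> [11, -77]
*      -> [-847]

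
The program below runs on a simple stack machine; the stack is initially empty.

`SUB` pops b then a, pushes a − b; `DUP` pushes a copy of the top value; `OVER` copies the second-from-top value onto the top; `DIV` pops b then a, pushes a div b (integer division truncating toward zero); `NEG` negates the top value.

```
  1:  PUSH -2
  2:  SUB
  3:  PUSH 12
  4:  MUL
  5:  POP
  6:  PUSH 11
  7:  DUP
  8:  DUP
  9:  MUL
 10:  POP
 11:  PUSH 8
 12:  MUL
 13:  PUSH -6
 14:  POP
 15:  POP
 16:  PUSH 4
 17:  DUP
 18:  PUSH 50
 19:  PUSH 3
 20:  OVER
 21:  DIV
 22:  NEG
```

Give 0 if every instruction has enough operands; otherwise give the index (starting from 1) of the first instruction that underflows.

PUSH -2 → [-2]
SUB  — needs 2 operands, stack has 1 → underflow

2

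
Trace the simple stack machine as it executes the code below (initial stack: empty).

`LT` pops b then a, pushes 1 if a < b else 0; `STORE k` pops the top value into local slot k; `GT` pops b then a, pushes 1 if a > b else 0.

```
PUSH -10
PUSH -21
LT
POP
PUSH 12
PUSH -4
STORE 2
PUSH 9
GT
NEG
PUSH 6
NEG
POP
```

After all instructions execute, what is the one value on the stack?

PUSH -10 → [-10]
PUSH -21 → [-10, -21]
LT       → [0]
POP      → []
PUSH 12  → [12]
PUSH -4  → [12, -4]
STORE 2  → [12]
PUSH 9   → [12, 9]
GT       → [1]
NEG      → [-1]
PUSH 6   → [-1, 6]
NEG      → [-1, -6]
POP      → [-1]

-1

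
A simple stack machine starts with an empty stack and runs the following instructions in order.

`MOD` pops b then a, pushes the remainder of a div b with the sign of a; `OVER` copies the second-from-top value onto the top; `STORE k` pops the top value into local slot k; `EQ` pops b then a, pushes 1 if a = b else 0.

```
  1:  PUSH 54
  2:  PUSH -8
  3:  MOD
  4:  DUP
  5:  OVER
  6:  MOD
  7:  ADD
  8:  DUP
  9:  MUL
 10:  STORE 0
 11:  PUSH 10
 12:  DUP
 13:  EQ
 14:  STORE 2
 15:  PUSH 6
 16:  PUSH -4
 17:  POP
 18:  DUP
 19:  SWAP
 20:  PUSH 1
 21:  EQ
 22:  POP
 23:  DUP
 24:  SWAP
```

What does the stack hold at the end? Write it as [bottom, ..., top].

PUSH 54 -> 54
PUSH -8 -> 54 -8
MOD     -> 6
DUP     -> 6 6
OVER    -> 6 6 6
MOD     -> 6 0
ADD     -> 6
DUP     -> 6 6
MUL     -> 36
STORE 0 -> (empty)
PUSH 10 -> 10
DUP     -> 10 10
EQ      -> 1
STORE 2 -> (empty)
PUSH 6  -> 6
PUSH -4 -> 6 -4
POP     -> 6
DUP     -> 6 6
SWAP    -> 6 6
PUSH 1  -> 6 6 1
EQ      -> 6 0
POP     -> 6
DUP     -> 6 6
SWAP    -> 6 6

[6, 6]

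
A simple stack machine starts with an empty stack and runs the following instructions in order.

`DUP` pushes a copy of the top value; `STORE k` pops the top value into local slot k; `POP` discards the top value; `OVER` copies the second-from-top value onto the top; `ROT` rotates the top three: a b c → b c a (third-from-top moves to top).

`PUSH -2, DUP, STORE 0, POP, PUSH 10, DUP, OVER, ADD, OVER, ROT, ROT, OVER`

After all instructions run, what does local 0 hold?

PUSH -2  [-2]
DUP      [-2, -2]
STORE 0  [-2]
POP      []
PUSH 10  [10]
DUP      [10, 10]
OVER     [10, 10, 10]
ADD      [10, 20]
OVER     [10, 20, 10]
ROT      [20, 10, 10]
ROT      [10, 10, 20]
OVER     [10, 10, 20, 10]

-2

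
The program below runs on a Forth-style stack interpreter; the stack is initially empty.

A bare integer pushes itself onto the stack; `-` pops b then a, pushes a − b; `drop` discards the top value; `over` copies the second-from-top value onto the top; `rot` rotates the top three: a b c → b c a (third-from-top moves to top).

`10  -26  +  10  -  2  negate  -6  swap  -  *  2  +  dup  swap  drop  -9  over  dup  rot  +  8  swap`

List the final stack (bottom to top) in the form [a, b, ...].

10      10
-26     10 -26
+       -16
10      -16 10
-       -26
2       -26 2
negate  -26 -2
-6      -26 -2 -6
swap    -26 -6 -2
-       -26 -4
*       104
2       104 2
+       106
dup     106 106
swap    106 106
drop    106
-9      106 -9
over    106 -9 106
dup     106 -9 106 106
rot     106 106 106 -9
+       106 106 97
8       106 106 97 8
swap    106 106 8 97

[106, 106, 8, 97]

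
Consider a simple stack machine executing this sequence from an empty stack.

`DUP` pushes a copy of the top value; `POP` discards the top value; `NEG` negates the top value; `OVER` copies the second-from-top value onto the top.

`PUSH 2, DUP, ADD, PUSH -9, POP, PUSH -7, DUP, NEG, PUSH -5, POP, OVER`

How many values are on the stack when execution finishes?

4

PUSH 2  -> 2
DUP     -> 2 2
ADD     -> 4
PUSH -9 -> 4 -9
POP     -> 4
PUSH -7 -> 4 -7
DUP     -> 4 -7 -7
NEG     -> 4 -7 7
PUSH -5 -> 4 -7 7 -5
POP     -> 4 -7 7
OVER    -> 4 -7 7 -7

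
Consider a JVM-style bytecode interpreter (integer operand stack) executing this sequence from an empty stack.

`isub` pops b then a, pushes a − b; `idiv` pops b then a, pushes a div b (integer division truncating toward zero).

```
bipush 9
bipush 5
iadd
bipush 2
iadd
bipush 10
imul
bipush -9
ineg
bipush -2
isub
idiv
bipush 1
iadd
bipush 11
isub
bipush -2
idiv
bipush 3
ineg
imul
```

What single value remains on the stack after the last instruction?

bipush 9  -> [9]
bipush 5  -> [9, 5]
iadd      -> [14]
bipush 2  -> [14, 2]
iadd      -> [16]
bipush 10 -> [16, 10]
imul      -> [160]
bipush -9 -> [160, -9]
ineg      -> [160, 9]
bipush -2 -> [160, 9, -2]
isub      -> [160, 11]
idiv      -> [14]
bipush 1  -> [14, 1]
iadd      -> [15]
bipush 11 -> [15, 11]
isub      -> [4]
bipush -2 -> [4, -2]
idiv      -> [-2]
bipush 3  -> [-2, 3]
ineg      -> [-2, -3]
imul      -> [6]

6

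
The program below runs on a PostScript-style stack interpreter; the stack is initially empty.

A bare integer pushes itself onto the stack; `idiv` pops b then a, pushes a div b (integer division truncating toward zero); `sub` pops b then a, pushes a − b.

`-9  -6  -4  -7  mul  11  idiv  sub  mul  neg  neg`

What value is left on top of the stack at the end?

72

-9   → [-9]
-6   → [-9, -6]
-4   → [-9, -6, -4]
-7   → [-9, -6, -4, -7]
mul  → [-9, -6, 28]
11   → [-9, -6, 28, 11]
idiv → [-9, -6, 2]
sub  → [-9, -8]
mul  → [72]
neg  → [-72]
neg  → [72]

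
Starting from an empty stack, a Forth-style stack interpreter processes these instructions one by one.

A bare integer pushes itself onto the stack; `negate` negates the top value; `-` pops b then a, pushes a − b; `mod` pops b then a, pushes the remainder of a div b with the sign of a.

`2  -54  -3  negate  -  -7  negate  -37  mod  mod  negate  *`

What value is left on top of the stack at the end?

2

2      -> [2]
-54    -> [2, -54]
-3     -> [2, -54, -3]
negate -> [2, -54, 3]
-      -> [2, -57]
-7     -> [2, -57, -7]
negate -> [2, -57, 7]
-37    -> [2, -57, 7, -37]
mod    -> [2, -57, 7]
mod    -> [2, -1]
negate -> [2, 1]
*      -> [2]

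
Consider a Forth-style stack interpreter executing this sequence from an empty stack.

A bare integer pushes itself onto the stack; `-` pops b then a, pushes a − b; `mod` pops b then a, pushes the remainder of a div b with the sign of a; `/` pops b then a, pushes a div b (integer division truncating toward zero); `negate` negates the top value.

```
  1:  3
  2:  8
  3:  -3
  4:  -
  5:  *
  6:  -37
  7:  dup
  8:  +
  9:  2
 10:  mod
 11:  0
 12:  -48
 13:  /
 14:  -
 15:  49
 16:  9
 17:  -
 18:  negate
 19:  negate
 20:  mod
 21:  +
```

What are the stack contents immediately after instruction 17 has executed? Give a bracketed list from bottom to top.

[33, 0, 40]

3   : 3
8   : 3 8
-3  : 3 8 -3
-   : 3 11
*   : 33
-37 : 33 -37
dup : 33 -37 -37
+   : 33 -74
2   : 33 -74 2
mod : 33 0
0   : 33 0 0
-48 : 33 0 0 -48
/   : 33 0 0
-   : 33 0
49  : 33 0 49
9   : 33 0 49 9
-   : 33 0 40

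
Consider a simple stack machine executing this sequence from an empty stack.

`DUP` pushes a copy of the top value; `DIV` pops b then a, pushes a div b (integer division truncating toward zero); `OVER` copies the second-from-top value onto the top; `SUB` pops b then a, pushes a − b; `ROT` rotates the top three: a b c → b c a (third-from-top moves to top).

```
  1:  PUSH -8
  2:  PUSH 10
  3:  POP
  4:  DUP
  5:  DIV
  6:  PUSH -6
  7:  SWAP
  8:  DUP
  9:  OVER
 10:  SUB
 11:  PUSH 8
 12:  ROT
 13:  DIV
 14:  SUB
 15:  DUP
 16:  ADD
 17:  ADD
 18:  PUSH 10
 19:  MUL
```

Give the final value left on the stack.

PUSH -8  [-8]
PUSH 10  [-8, 10]
POP      [-8]
DUP      [-8, -8]
DIV      [1]
PUSH -6  [1, -6]
SWAP     [-6, 1]
DUP      [-6, 1, 1]
OVER     [-6, 1, 1, 1]
SUB      [-6, 1, 0]
PUSH 8   [-6, 1, 0, 8]
ROT      [-6, 0, 8, 1]
DIV      [-6, 0, 8]
SUB      [-6, -8]
DUP      [-6, -8, -8]
ADD      [-6, -16]
ADD      [-22]
PUSH 10  [-22, 10]
MUL      [-220]

-220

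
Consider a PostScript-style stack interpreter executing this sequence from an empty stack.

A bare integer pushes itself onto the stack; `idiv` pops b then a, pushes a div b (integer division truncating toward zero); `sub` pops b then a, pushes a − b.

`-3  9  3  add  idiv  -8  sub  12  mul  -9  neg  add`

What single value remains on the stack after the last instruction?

-3   → [-3]
9    → [-3, 9]
3    → [-3, 9, 3]
add  → [-3, 12]
idiv → [0]
-8   → [0, -8]
sub  → [8]
12   → [8, 12]
mul  → [96]
-9   → [96, -9]
neg  → [96, 9]
add  → [105]

105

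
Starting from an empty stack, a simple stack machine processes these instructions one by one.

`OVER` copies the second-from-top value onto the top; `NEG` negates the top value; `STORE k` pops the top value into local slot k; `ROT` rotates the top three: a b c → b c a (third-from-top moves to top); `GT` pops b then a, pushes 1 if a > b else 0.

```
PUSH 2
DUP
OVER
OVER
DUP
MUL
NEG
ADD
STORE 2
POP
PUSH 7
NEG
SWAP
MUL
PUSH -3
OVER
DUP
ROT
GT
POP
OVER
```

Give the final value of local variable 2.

PUSH 2   2
DUP      2 2
OVER     2 2 2
OVER     2 2 2 2
DUP      2 2 2 2 2
MUL      2 2 2 4
NEG      2 2 2 -4
ADD      2 2 -2
STORE 2  2 2
POP      2
PUSH 7   2 7
NEG      2 -7
SWAP     -7 2
MUL      -14
PUSH -3  -14 -3
OVER     -14 -3 -14
DUP      -14 -3 -14 -14
ROT      -14 -14 -14 -3
GT       -14 -14 0
POP      -14 -14
OVER     -14 -14 -14

-2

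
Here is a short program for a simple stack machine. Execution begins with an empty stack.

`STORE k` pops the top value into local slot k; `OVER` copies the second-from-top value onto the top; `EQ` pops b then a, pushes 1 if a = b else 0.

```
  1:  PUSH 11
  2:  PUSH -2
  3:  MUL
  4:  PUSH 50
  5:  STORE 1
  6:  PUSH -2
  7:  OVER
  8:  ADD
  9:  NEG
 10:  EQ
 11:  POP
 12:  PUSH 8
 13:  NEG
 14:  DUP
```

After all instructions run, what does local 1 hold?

PUSH 11 → 11
PUSH -2 → 11 -2
MUL     → -22
PUSH 50 → -22 50
STORE 1 → -22
PUSH -2 → -22 -2
OVER    → -22 -2 -22
ADD     → -22 -24
NEG     → -22 24
EQ      → 0
POP     → (empty)
PUSH 8  → 8
NEG     → -8
DUP     → -8 -8

50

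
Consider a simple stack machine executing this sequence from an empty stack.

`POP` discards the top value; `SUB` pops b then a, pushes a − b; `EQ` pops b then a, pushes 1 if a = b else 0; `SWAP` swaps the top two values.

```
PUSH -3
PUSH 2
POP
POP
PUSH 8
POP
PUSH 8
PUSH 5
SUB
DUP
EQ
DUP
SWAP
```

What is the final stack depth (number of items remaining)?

2

PUSH -3  [-3]
PUSH 2   [-3, 2]
POP      [-3]
POP      []
PUSH 8   [8]
POP      []
PUSH 8   [8]
PUSH 5   [8, 5]
SUB      [3]
DUP      [3, 3]
EQ       [1]
DUP      [1, 1]
SWAP     [1, 1]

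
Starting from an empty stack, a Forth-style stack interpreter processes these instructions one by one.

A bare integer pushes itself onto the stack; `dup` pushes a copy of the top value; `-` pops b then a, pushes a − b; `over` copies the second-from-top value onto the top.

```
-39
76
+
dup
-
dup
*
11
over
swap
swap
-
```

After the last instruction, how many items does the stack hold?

-39  -> [-39]
76   -> [-39, 76]
+    -> [37]
dup  -> [37, 37]
-    -> [0]
dup  -> [0, 0]
*    -> [0]
11   -> [0, 11]
over -> [0, 11, 0]
swap -> [0, 0, 11]
swap -> [0, 11, 0]
-    -> [0, 11]

2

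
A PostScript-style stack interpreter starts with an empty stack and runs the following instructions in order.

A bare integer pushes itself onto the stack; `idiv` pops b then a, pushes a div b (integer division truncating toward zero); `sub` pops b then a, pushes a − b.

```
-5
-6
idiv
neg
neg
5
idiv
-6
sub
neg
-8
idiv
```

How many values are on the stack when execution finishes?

1

-5   : [-5]
-6   : [-5, -6]
idiv : [0]
neg  : [0]
neg  : [0]
5    : [0, 5]
idiv : [0]
-6   : [0, -6]
sub  : [6]
neg  : [-6]
-8   : [-6, -8]
idiv : [0]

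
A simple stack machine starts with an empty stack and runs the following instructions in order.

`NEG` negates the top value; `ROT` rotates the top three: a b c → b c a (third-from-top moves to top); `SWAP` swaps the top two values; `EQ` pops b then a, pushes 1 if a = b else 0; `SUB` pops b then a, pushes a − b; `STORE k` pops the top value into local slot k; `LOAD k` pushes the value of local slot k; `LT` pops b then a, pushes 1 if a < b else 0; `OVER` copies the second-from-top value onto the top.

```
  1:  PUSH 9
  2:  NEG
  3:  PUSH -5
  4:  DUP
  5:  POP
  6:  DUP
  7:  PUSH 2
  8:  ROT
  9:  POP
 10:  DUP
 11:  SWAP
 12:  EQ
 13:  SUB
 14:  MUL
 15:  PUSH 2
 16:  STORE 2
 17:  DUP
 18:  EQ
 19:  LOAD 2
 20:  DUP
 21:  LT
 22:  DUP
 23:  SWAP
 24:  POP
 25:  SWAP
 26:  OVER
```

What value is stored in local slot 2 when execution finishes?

PUSH 9  → [9]
NEG     → [-9]
PUSH -5 → [-9, -5]
DUP     → [-9, -5, -5]
POP     → [-9, -5]
DUP     → [-9, -5, -5]
PUSH 2  → [-9, -5, -5, 2]
ROT     → [-9, -5, 2, -5]
POP     → [-9, -5, 2]
DUP     → [-9, -5, 2, 2]
SWAP    → [-9, -5, 2, 2]
EQ      → [-9, -5, 1]
SUB     → [-9, -6]
MUL     → [54]
PUSH 2  → [54, 2]
STORE 2 → [54]
DUP     → [54, 54]
EQ      → [1]
LOAD 2  → [1, 2]
DUP     → [1, 2, 2]
LT      → [1, 0]
DUP     → [1, 0, 0]
SWAP    → [1, 0, 0]
POP     → [1, 0]
SWAP    → [0, 1]
OVER    → [0, 1, 0]

2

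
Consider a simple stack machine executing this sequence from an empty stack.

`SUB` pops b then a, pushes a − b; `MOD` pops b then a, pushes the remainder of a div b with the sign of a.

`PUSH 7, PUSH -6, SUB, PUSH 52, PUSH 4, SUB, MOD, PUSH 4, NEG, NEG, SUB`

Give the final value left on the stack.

9

PUSH 7  -> 7
PUSH -6 -> 7 -6
SUB     -> 13
PUSH 52 -> 13 52
PUSH 4  -> 13 52 4
SUB     -> 13 48
MOD     -> 13
PUSH 4  -> 13 4
NEG     -> 13 -4
NEG     -> 13 4
SUB     -> 9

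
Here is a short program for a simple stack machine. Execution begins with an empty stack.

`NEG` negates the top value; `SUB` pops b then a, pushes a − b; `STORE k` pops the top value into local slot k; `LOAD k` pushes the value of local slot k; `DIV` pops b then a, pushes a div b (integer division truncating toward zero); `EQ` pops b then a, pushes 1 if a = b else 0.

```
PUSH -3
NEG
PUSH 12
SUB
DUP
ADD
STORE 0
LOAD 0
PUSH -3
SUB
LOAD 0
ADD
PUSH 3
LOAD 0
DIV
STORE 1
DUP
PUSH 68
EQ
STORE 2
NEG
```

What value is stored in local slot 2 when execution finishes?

0

PUSH -3 → -3
NEG     → 3
PUSH 12 → 3 12
SUB     → -9
DUP     → -9 -9
ADD     → -18
STORE 0 → (empty)
LOAD 0  → -18
PUSH -3 → -18 -3
SUB     → -15
LOAD 0  → -15 -18
ADD     → -33
PUSH 3  → -33 3
LOAD 0  → -33 3 -18
DIV     → -33 0
STORE 1 → -33
DUP     → -33 -33
PUSH 68 → -33 -33 68
EQ      → -33 0
STORE 2 → -33
NEG     → 33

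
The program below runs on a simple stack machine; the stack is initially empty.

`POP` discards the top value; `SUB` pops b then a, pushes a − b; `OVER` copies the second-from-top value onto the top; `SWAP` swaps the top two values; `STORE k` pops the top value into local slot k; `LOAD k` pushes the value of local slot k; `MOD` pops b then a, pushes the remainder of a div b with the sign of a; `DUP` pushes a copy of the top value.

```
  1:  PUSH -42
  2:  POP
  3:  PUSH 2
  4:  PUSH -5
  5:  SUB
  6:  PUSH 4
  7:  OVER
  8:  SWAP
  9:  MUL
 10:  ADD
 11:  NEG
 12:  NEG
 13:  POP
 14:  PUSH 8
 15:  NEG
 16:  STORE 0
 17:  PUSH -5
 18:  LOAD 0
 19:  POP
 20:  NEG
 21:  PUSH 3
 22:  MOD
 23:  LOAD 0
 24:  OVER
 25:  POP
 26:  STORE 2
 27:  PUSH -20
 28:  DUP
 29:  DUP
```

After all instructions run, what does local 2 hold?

PUSH -42  [-42]
POP       []
PUSH 2    [2]
PUSH -5   [2, -5]
SUB       [7]
PUSH 4    [7, 4]
OVER      [7, 4, 7]
SWAP      [7, 7, 4]
MUL       [7, 28]
ADD       [35]
NEG       [-35]
NEG       [35]
POP       []
PUSH 8    [8]
NEG       [-8]
STORE 0   []
PUSH -5   [-5]
LOAD 0    [-5, -8]
POP       [-5]
NEG       [5]
PUSH 3    [5, 3]
MOD       [2]
LOAD 0    [2, -8]
OVER      [2, -8, 2]
POP       [2, -8]
STORE 2   [2]
PUSH -20  [2, -20]
DUP       [2, -20, -20]
DUP       [2, -20, -20, -20]

-8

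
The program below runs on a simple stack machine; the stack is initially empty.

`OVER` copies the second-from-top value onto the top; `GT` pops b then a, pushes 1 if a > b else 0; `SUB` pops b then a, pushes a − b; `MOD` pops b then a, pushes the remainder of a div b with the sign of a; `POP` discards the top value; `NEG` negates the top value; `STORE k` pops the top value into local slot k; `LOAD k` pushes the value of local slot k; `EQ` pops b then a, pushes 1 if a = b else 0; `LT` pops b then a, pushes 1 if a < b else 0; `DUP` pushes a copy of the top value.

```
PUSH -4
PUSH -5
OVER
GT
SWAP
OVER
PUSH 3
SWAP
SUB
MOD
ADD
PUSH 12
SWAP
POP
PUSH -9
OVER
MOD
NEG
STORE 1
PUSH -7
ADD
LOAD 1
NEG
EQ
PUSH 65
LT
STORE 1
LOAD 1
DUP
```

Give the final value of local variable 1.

1

PUSH -4  [-4]
PUSH -5  [-4, -5]
OVER     [-4, -5, -4]
GT       [-4, 0]
SWAP     [0, -4]
OVER     [0, -4, 0]
PUSH 3   [0, -4, 0, 3]
SWAP     [0, -4, 3, 0]
SUB      [0, -4, 3]
MOD      [0, -1]
ADD      [-1]
PUSH 12  [-1, 12]
SWAP     [12, -1]
POP      [12]
PUSH -9  [12, -9]
OVER     [12, -9, 12]
MOD      [12, -9]
NEG      [12, 9]
STORE 1  [12]
PUSH -7  [12, -7]
ADD      [5]
LOAD 1   [5, 9]
NEG      [5, -9]
EQ       [0]
PUSH 65  [0, 65]
LT       [1]
STORE 1  []
LOAD 1   [1]
DUP      [1, 1]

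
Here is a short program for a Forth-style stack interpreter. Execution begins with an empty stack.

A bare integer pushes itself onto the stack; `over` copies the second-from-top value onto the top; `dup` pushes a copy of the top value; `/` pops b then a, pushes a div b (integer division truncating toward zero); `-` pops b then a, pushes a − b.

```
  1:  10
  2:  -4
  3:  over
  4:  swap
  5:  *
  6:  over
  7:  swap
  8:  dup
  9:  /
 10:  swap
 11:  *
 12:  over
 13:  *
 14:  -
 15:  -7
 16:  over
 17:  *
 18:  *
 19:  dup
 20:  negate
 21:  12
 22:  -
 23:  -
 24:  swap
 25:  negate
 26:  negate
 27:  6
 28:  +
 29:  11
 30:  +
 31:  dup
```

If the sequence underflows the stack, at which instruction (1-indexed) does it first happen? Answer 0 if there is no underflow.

24

10      [10]
-4      [10, -4]
over    [10, -4, 10]
swap    [10, 10, -4]
*       [10, -40]
over    [10, -40, 10]
swap    [10, 10, -40]
dup     [10, 10, -40, -40]
/       [10, 10, 1]
swap    [10, 1, 10]
*       [10, 10]
over    [10, 10, 10]
*       [10, 100]
-       [-90]
-7      [-90, -7]
over    [-90, -7, -90]
*       [-90, 630]
*       [-56700]
dup     [-56700, -56700]
negate  [-56700, 56700]
12      [-56700, 56700, 12]
-       [-56700, 56688]
-       [-113388]
swap  — needs 2 operands, stack has 1 → underflow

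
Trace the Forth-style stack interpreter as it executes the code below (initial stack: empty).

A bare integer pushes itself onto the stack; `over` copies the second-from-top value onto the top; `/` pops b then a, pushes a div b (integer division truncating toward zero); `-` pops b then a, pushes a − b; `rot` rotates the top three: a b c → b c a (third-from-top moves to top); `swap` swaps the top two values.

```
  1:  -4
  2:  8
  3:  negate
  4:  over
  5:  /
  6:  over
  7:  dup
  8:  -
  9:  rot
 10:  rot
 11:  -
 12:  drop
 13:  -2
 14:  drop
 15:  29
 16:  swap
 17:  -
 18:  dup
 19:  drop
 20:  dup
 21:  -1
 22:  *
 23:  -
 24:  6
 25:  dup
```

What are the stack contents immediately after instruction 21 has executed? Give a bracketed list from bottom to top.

[29, 29, -1]

-4      [-4]
8       [-4, 8]
negate  [-4, -8]
over    [-4, -8, -4]
/       [-4, 2]
over    [-4, 2, -4]
dup     [-4, 2, -4, -4]
-       [-4, 2, 0]
rot     [2, 0, -4]
rot     [0, -4, 2]
-       [0, -6]
drop    [0]
-2      [0, -2]
drop    [0]
29      [0, 29]
swap    [29, 0]
-       [29]
dup     [29, 29]
drop    [29]
dup     [29, 29]
-1      [29, 29, -1]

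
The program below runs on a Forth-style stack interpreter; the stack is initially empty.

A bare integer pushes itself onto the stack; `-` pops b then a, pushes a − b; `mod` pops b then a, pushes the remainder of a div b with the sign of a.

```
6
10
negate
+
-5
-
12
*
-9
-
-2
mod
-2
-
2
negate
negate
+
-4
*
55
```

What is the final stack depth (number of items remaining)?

6      → 6
10     → 6 10
negate → 6 -10
+      → -4
-5     → -4 -5
-      → 1
12     → 1 12
*      → 12
-9     → 12 -9
-      → 21
-2     → 21 -2
mod    → 1
-2     → 1 -2
-      → 3
2      → 3 2
negate → 3 -2
negate → 3 2
+      → 5
-4     → 5 -4
*      → -20
55     → -20 55

2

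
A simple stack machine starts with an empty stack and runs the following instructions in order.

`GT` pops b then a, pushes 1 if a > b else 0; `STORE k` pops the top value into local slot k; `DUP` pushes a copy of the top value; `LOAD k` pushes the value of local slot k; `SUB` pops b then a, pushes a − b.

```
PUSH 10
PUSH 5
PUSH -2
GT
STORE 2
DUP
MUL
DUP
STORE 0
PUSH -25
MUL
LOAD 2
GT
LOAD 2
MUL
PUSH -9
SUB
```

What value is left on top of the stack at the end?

9

PUSH 10  -> [10]
PUSH 5   -> [10, 5]
PUSH -2  -> [10, 5, -2]
GT       -> [10, 1]
STORE 2  -> [10]
DUP      -> [10, 10]
MUL      -> [100]
DUP      -> [100, 100]
STORE 0  -> [100]
PUSH -25 -> [100, -25]
MUL      -> [-2500]
LOAD 2   -> [-2500, 1]
GT       -> [0]
LOAD 2   -> [0, 1]
MUL      -> [0]
PUSH -9  -> [0, -9]
SUB      -> [9]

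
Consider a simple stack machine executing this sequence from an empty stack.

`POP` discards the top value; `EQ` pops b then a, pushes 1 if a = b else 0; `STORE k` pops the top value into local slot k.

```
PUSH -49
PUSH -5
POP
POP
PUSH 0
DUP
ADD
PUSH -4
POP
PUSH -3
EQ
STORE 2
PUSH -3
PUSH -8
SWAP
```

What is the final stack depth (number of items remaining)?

PUSH -49  -49
PUSH -5   -49 -5
POP       -49
POP       (empty)
PUSH 0    0
DUP       0 0
ADD       0
PUSH -4   0 -4
POP       0
PUSH -3   0 -3
EQ        0
STORE 2   (empty)
PUSH -3   -3
PUSH -8   -3 -8
SWAP      -8 -3

2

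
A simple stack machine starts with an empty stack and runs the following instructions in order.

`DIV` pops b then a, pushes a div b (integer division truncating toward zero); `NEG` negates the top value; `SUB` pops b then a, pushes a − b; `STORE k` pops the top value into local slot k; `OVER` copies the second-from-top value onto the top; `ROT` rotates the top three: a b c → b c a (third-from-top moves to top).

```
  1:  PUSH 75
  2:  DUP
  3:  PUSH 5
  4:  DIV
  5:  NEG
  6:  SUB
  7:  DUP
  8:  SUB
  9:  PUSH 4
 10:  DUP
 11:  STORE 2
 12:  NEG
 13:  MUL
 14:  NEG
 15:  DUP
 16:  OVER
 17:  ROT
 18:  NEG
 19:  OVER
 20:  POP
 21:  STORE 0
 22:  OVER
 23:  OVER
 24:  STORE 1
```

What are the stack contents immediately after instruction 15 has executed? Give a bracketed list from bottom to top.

PUSH 75 → 75
DUP     → 75 75
PUSH 5  → 75 75 5
DIV     → 75 15
NEG     → 75 -15
SUB     → 90
DUP     → 90 90
SUB     → 0
PUSH 4  → 0 4
DUP     → 0 4 4
STORE 2 → 0 4
NEG     → 0 -4
MUL     → 0
NEG     → 0
DUP     → 0 0

[0, 0]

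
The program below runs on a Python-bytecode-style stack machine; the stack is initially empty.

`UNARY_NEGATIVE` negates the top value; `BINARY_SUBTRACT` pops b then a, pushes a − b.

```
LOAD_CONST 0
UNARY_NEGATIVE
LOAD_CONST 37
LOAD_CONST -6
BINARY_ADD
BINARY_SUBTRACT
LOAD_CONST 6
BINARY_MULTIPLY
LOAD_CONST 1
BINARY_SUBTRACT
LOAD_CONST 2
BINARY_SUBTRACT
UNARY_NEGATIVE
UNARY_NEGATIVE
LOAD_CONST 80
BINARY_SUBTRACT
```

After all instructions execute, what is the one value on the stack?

LOAD_CONST 0     0
UNARY_NEGATIVE   0
LOAD_CONST 37    0 37
LOAD_CONST -6    0 37 -6
BINARY_ADD       0 31
BINARY_SUBTRACT  -31
LOAD_CONST 6     -31 6
BINARY_MULTIPLY  -186
LOAD_CONST 1     -186 1
BINARY_SUBTRACT  -187
LOAD_CONST 2     -187 2
BINARY_SUBTRACT  -189
UNARY_NEGATIVE   189
UNARY_NEGATIVE   -189
LOAD_CONST 80    -189 80
BINARY_SUBTRACT  -269

-269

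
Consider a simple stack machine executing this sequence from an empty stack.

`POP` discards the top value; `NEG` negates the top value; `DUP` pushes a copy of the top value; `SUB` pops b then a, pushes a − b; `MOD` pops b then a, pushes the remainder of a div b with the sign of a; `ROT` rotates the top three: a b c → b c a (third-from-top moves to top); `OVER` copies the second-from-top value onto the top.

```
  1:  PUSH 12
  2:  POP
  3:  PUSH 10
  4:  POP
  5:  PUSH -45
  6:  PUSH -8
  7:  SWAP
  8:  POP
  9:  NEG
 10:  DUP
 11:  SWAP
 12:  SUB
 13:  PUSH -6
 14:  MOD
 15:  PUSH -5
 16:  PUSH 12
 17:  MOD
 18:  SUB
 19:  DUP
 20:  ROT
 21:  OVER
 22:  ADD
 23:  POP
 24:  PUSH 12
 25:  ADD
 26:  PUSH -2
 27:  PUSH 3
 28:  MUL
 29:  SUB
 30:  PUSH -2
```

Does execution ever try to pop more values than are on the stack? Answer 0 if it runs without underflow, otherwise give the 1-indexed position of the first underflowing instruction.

20

PUSH 12  : [12]
POP      : []
PUSH 10  : [10]
POP      : []
PUSH -45 : [-45]
PUSH -8  : [-45, -8]
SWAP     : [-8, -45]
POP      : [-8]
NEG      : [8]
DUP      : [8, 8]
SWAP     : [8, 8]
SUB      : [0]
PUSH -6  : [0, -6]
MOD      : [0]
PUSH -5  : [0, -5]
PUSH 12  : [0, -5, 12]
MOD      : [0, -5]
SUB      : [5]
DUP      : [5, 5]
ROT  — needs 3 operands, stack has 2 → underflow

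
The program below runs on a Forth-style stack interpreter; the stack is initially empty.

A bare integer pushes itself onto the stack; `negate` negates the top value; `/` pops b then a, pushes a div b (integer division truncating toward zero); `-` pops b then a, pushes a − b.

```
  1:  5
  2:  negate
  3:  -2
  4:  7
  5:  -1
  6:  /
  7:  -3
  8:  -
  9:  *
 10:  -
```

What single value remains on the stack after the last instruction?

5       [5]
negate  [-5]
-2      [-5, -2]
7       [-5, -2, 7]
-1      [-5, -2, 7, -1]
/       [-5, -2, -7]
-3      [-5, -2, -7, -3]
-       [-5, -2, -4]
*       [-5, 8]
-       [-13]

-13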